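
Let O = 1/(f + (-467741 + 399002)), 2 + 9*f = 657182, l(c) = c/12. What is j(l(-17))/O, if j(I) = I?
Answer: -24259/4 ≈ -6064.8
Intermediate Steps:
l(c) = c/12 (l(c) = c*(1/12) = c/12)
f = 73020 (f = -2/9 + (⅑)*657182 = -2/9 + 657182/9 = 73020)
O = 1/4281 (O = 1/(73020 + (-467741 + 399002)) = 1/(73020 - 68739) = 1/4281 ≈ 0.00023359)
j(l(-17))/O = ((1/12)*(-17))/(1/4281) = -17/12*4281 = -24259/4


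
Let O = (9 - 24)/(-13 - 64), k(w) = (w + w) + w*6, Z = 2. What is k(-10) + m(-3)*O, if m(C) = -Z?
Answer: -6190/77 ≈ -80.390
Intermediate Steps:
k(w) = 8*w (k(w) = 2*w + 6*w = 8*w)
m(C) = -2 (m(C) = -1*2 = -2)
O = 15/77 (O = -15/(-77) = -15*(-1/77) = 15/77 ≈ 0.19481)
k(-10) + m(-3)*O = 8*(-10) - 2*15/77 = -80 - 30/77 = -6190/77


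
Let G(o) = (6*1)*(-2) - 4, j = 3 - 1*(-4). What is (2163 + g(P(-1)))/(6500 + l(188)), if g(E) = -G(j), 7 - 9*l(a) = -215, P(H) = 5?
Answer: 6537/19574 ≈ 0.33396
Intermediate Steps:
l(a) = 74/3 (l(a) = 7/9 - ⅑*(-215) = 7/9 + 215/9 = 74/3)
j = 7 (j = 3 + 4 = 7)
G(o) = -16 (G(o) = 6*(-2) - 4 = -12 - 4 = -16)
g(E) = 16 (g(E) = -1*(-16) = 16)
(2163 + g(P(-1)))/(6500 + l(188)) = (2163 + 16)/(6500 + 74/3) = 2179/(19574/3) = 2179*(3/19574) = 6537/19574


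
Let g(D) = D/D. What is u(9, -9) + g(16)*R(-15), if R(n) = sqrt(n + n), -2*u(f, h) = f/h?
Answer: 1/2 + I*sqrt(30) ≈ 0.5 + 5.4772*I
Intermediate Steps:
g(D) = 1
u(f, h) = -f/(2*h)
R(n) = sqrt(2)*sqrt(n) (R(n) = sqrt(2*n) = sqrt(2)*sqrt(n))
u(9, -9) + g(16)*R(-15) = -1/2*9/(-9) + 1*(sqrt(2)*sqrt(-15)) = -1/2*9*(-1/9) + 1*(sqrt(2)*(I*sqrt(15))) = 1/2 + 1*(I*sqrt(30)) = 1/2 + I*sqrt(30)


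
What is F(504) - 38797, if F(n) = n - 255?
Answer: -38548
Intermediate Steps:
F(n) = -255 + n
F(504) - 38797 = (-255 + 504) - 38797 = 249 - 38797 = -38548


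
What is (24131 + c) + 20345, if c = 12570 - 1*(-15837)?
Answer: 72883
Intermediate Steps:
c = 28407 (c = 12570 + 15837 = 28407)
(24131 + c) + 20345 = (24131 + 28407) + 20345 = 52538 + 20345 = 72883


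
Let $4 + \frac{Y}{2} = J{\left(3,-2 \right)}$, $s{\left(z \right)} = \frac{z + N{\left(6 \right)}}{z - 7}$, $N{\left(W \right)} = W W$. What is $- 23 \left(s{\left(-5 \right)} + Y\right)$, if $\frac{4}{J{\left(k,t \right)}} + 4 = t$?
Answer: $\frac{3289}{12} \approx 274.08$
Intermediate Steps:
$N{\left(W \right)} = W^{2}$
$s{\left(z \right)} = \frac{36 + z}{-7 + z}$ ($s{\left(z \right)} = \frac{z + 6^{2}}{z - 7} = \frac{z + 36}{-7 + z} = \frac{36 + z}{-7 + z}$)
$J{\left(k,t \right)} = \frac{4}{-4 + t}$
$Y = - \frac{28}{3}$ ($Y = -8 + 2 \frac{4}{-4 - 2} = -8 + 2 \frac{4}{-6} = -8 + 2 \cdot 4 \left(- \frac{1}{6}\right) = -8 + 2 \left(- \frac{2}{3}\right) = -8 - \frac{4}{3} = - \frac{28}{3} \approx -9.3333$)
$- 23 \left(s{\left(-5 \right)} + Y\right) = - 23 \left(\frac{36 - 5}{-7 - 5} - \frac{28}{3}\right) = - 23 \left(\frac{1}{-12} \cdot 31 - \frac{28}{3}\right) = - 23 \left(\left(- \frac{1}{12}\right) 31 - \frac{28}{3}\right) = - 23 \left(- \frac{31}{12} - \frac{28}{3}\right) = \left(-23\right) \left(- \frac{143}{12}\right) = \frac{3289}{12}$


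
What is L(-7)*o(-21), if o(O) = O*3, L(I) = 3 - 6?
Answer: 189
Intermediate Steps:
L(I) = -3
o(O) = 3*O
L(-7)*o(-21) = -9*(-21) = -3*(-63) = 189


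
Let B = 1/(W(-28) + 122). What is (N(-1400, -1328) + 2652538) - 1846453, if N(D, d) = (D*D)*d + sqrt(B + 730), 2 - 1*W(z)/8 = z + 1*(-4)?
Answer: -2602073915 + sqrt(113322674)/394 ≈ -2.6021e+9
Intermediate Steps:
W(z) = 48 - 8*z (W(z) = 16 - 8*(z + 1*(-4)) = 16 - 8*(z - 4) = 16 - 8*(-4 + z) = 16 + (32 - 8*z) = 48 - 8*z)
B = 1/394 (B = 1/((48 - 8*(-28)) + 122) = 1/((48 + 224) + 122) = 1/(272 + 122) = 1/394 ≈ 0.0025381)
N(D, d) = sqrt(113322674)/394 + d*D**2 (N(D, d) = (D*D)*d + sqrt(1/394 + 730) = D**2*d + sqrt(287621/394) = d*D**2 + sqrt(113322674)/394 = sqrt(113322674)/394 + d*D**2)
(N(-1400, -1328) + 2652538) - 1846453 = ((sqrt(113322674)/394 - 1328*(-1400)**2) + 2652538) - 1846453 = ((sqrt(113322674)/394 - 1328*1960000) + 2652538) - 1846453 = ((sqrt(113322674)/394 - 2602880000) + 2652538) - 1846453 = ((-2602880000 + sqrt(113322674)/394) + 2652538) - 1846453 = (-2600227462 + sqrt(113322674)/394) - 1846453 = -2602073915 + sqrt(113322674)/394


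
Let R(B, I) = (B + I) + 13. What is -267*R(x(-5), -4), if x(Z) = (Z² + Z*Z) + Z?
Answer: -14418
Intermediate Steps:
x(Z) = Z + 2*Z² (x(Z) = (Z² + Z²) + Z = 2*Z² + Z = Z + 2*Z²)
R(B, I) = 13 + B + I
-267*R(x(-5), -4) = -267*(13 - 5*(1 + 2*(-5)) - 4) = -267*(13 - 5*(1 - 10) - 4) = -267*(13 - 5*(-9) - 4) = -267*(13 + 45 - 4) = -267*54 = -14418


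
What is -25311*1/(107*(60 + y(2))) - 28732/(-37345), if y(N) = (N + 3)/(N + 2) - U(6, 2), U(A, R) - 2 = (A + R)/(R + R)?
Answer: -279721544/83187685 ≈ -3.3625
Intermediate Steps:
U(A, R) = 2 + (A + R)/(2*R) (U(A, R) = 2 + (A + R)/(R + R) = 2 + (A + R)/((2*R)) = 2 + (A + R)*(1/(2*R)) = 2 + (A + R)/(2*R))
y(N) = -4 + (3 + N)/(2 + N) (y(N) = (N + 3)/(N + 2) - (6 + 5*2)/(2*2) = (3 + N)/(2 + N) - (6 + 10)/(2*2) = (3 + N)/(2 + N) - 16/(2*2) = (3 + N)/(2 + N) - 1*4 = (3 + N)/(2 + N) - 4 = -4 + (3 + N)/(2 + N))
-25311*1/(107*(60 + y(2))) - 28732/(-37345) = -25311*1/(107*(60 + (-5 - 3*2)/(2 + 2))) - 28732/(-37345) = -25311*1/(107*(60 + (-5 - 6)/4)) - 28732*(-1/37345) = -25311*1/(107*(60 + (¼)*(-11))) + 2612/3395 = -25311*1/(107*(60 - 11/4)) + 2612/3395 = -25311/(107*(229/4)) + 2612/3395 = -25311/24503/4 + 2612/3395 = -25311*4/24503 + 2612/3395 = -101244/24503 + 2612/3395 = -279721544/83187685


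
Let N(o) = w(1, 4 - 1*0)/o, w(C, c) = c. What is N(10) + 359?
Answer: 1797/5 ≈ 359.40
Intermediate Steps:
N(o) = 4/o (N(o) = (4 - 1*0)/o = (4 + 0)/o = 4/o)
N(10) + 359 = 4/10 + 359 = 4*(1/10) + 359 = 2/5 + 359 = 1797/5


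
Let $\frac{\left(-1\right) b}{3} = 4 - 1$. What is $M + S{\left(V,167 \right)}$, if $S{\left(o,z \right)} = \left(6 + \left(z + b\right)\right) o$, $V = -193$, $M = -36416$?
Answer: $-68068$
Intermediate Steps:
$b = -9$ ($b = - 3 \left(4 - 1\right) = \left(-3\right) 3 = -9$)
$S{\left(o,z \right)} = o \left(-3 + z\right)$ ($S{\left(o,z \right)} = \left(6 + \left(z - 9\right)\right) o = \left(6 + \left(-9 + z\right)\right) o = \left(-3 + z\right) o = o \left(-3 + z\right)$)
$M + S{\left(V,167 \right)} = -36416 - 193 \left(-3 + 167\right) = -36416 - 31652 = -68068$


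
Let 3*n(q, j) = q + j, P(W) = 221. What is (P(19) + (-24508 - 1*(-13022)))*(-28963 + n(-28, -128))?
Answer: 326853975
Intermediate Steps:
n(q, j) = j/3 + q/3 (n(q, j) = (q + j)/3 = (j + q)/3 = j/3 + q/3)
(P(19) + (-24508 - 1*(-13022)))*(-28963 + n(-28, -128)) = (221 + (-24508 - 1*(-13022)))*(-28963 + ((⅓)*(-128) + (⅓)*(-28))) = (221 + (-24508 + 13022))*(-28963 + (-128/3 - 28/3)) = (221 - 11486)*(-28963 - 52) = -11265*(-29015) = 326853975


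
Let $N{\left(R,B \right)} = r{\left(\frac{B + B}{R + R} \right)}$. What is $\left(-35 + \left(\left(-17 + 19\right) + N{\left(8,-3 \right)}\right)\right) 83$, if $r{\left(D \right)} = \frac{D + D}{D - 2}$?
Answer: $- \frac{51543}{19} \approx -2712.8$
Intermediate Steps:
$r{\left(D \right)} = \frac{2 D}{-2 + D}$
$N{\left(R,B \right)} = \frac{2 B}{R \left(-2 + \frac{B}{R}\right)}$ ($N{\left(R,B \right)} = \frac{2 \frac{B + B}{R + R}}{-2 + \frac{B + B}{R + R}} = \frac{2 \frac{2 B}{2 R}}{-2 + \frac{2 B}{2 R}} = \frac{2 \cdot 2 B \frac{1}{2 R}}{-2 + 2 B \frac{1}{2 R}} = \frac{2 \frac{B}{R}}{-2 + \frac{B}{R}} = \frac{2 B}{R \left(-2 + \frac{B}{R}\right)}$)
$\left(-35 + \left(\left(-17 + 19\right) + N{\left(8,-3 \right)}\right)\right) 83 = \left(-35 + \left(\left(-17 + 19\right) + 2 \left(-3\right) \frac{1}{-3 - 16}\right)\right) 83 = \left(-35 + \left(2 + 2 \left(-3\right) \frac{1}{-3 - 16}\right)\right) 83 = \left(-35 + \left(2 + 2 \left(-3\right) \frac{1}{-19}\right)\right) 83 = \left(-35 + \left(2 + 2 \left(-3\right) \left(- \frac{1}{19}\right)\right)\right) 83 = \left(-35 + \left(2 + \frac{6}{19}\right)\right) 83 = \left(-35 + \frac{44}{19}\right) 83 = \left(- \frac{621}{19}\right) 83 = - \frac{51543}{19}$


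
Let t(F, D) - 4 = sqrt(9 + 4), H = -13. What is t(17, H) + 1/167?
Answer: 669/167 + sqrt(13) ≈ 7.6115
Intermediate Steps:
t(F, D) = 4 + sqrt(13) (t(F, D) = 4 + sqrt(9 + 4) = 4 + sqrt(13))
t(17, H) + 1/167 = (4 + sqrt(13)) + 1/167 = 669/167 + sqrt(13)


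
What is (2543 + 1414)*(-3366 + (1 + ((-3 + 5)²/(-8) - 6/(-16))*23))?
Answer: -106613451/8 ≈ -1.3327e+7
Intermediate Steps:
(2543 + 1414)*(-3366 + (1 + ((-3 + 5)²/(-8) - 6/(-16))*23)) = 3957*(-3366 + (1 + (2²*(-⅛) - 6*(-1/16))*23)) = 3957*(-3366 + (1 + (4*(-⅛) + 3/8)*23)) = 3957*(-3366 + (1 + (-½ + 3/8)*23)) = 3957*(-3366 + (1 - ⅛*23)) = 3957*(-3366 + (1 - 23/8)) = 3957*(-3366 - 15/8) = 3957*(-26943/8) = -106613451/8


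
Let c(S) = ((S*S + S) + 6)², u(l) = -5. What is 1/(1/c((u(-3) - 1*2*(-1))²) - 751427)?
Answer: -9216/6925151231 ≈ -1.3308e-6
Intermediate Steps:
c(S) = (6 + S + S²)² (c(S) = ((S² + S) + 6)² = ((S + S²) + 6)² = (6 + S + S²)²)
1/(1/c((u(-3) - 1*2*(-1))²) - 751427) = 1/(1/((6 + (-5 - 1*2*(-1))² + ((-5 - 1*2*(-1))²)²)²) - 751427) = 1/(1/((6 + (-5 - 2*(-1))² + ((-5 - 2*(-1))²)²)²) - 751427) = 1/(1/((6 + (-5 + 2)² + ((-5 + 2)²)²)²) - 751427) = 1/(1/((6 + (-3)² + ((-3)²)²)²) - 751427) = 1/(1/((6 + 9 + 9²)²) - 751427) = 1/(1/((6 + 9 + 81)²) - 751427) = 1/(1/(96²) - 751427) = 1/(1/9216 - 751427) = 1/(-6925151231/9216) = -9216/6925151231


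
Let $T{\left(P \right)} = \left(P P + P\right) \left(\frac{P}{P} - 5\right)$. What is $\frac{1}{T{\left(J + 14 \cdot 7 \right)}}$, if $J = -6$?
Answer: $- \frac{1}{34224} \approx -2.9219 \cdot 10^{-5}$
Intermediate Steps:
$T{\left(P \right)} = - 4 P - 4 P^{2}$ ($T{\left(P \right)} = \left(P^{2} + P\right) \left(1 - 5\right) = \left(P + P^{2}\right) \left(-4\right) = - 4 P - 4 P^{2}$)
$\frac{1}{T{\left(J + 14 \cdot 7 \right)}} = \frac{1}{\left(-4\right) \left(-6 + 14 \cdot 7\right) \left(1 + \left(-6 + 14 \cdot 7\right)\right)} = \frac{1}{\left(-4\right) \left(-6 + 98\right) \left(1 + \left(-6 + 98\right)\right)} = \frac{1}{\left(-4\right) 92 \left(1 + 92\right)} = \frac{1}{\left(-4\right) 92 \cdot 93} = \frac{1}{-34224} = - \frac{1}{34224}$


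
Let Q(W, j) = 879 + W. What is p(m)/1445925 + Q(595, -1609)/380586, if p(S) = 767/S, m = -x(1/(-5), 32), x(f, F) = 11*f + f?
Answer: 69320689/16932271140 ≈ 0.0040940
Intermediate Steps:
x(f, F) = 12*f
m = 12/5 (m = -12/(-5) = -12*(-1)/5 = -1*(-12/5) = 12/5 ≈ 2.4000)
p(m)/1445925 + Q(595, -1609)/380586 = (767/(12/5))/1445925 + (879 + 595)/380586 = (767*(5/12))*(1/1445925) + 1474*(1/380586) = (3835/12)*(1/1445925) + 737/190293 = 59/266940 + 737/190293 = 69320689/16932271140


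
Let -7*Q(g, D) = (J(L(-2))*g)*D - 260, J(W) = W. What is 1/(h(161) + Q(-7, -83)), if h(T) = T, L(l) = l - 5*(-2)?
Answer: -7/3261 ≈ -0.0021466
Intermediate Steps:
L(l) = 10 + l (L(l) = l + 10 = 10 + l)
Q(g, D) = 260/7 - 8*D*g/7 (Q(g, D) = -(((10 - 2)*g)*D - 260)/7 = -((8*g)*D - 260)/7 = -(8*D*g - 260)/7 = -(-260 + 8*D*g)/7 = 260/7 - 8*D*g/7)
1/(h(161) + Q(-7, -83)) = 1/(161 + (260/7 - 8/7*(-83)*(-7))) = 1/(161 + (260/7 - 664)) = 1/(161 - 4388/7) = 1/(-3261/7) = -7/3261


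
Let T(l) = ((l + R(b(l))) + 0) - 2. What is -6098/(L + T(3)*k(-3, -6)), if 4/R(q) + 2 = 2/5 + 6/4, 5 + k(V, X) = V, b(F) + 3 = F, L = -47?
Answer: -6098/265 ≈ -23.011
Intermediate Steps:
b(F) = -3 + F
k(V, X) = -5 + V
R(q) = -40 (R(q) = 4/(-2 + (2/5 + 6/4)) = 4/(-2 + (2*(1/5) + 6*(1/4))) = 4/(-2 + (2/5 + 3/2)) = 4/(-2 + 19/10) = 4/(-1/10) = 4*(-10) = -40)
T(l) = -42 + l (T(l) = ((l - 40) + 0) - 2 = ((-40 + l) + 0) - 2 = (-40 + l) - 2 = -42 + l)
-6098/(L + T(3)*k(-3, -6)) = -6098/(-47 + (-42 + 3)*(-5 - 3)) = -6098/(-47 - 39*(-8)) = -6098/(-47 + 312) = -6098/265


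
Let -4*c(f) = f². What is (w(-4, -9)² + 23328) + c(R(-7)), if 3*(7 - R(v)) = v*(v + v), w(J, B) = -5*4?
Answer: 848279/36 ≈ 23563.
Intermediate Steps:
w(J, B) = -20
R(v) = 7 - 2*v²/3 (R(v) = 7 - v*(v + v)/3 = 7 - v*2*v/3 = 7 - 2*v²/3)
c(f) = -f²/4
(w(-4, -9)² + 23328) + c(R(-7)) = ((-20)² + 23328) - (7 - ⅔*(-7)²)²/4 = (400 + 23328) - (7 - ⅔*49)²/4 = 23728 - (7 - 98/3)²/4 = 23728 - (-77/3)²/4 = 23728 - ¼*5929/9 = 23728 - 5929/36 = 848279/36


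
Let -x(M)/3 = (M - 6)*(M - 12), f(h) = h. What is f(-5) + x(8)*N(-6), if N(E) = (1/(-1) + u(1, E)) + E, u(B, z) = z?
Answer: -317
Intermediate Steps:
x(M) = -3*(-12 + M)*(-6 + M) (x(M) = -3*(M - 6)*(M - 12) = -3*(-6 + M)*(-12 + M) = -3*(-12 + M)*(-6 + M))
N(E) = -1 + 2*E (N(E) = (1/(-1) + E) + E = (-1 + E) + E = -1 + 2*E)
f(-5) + x(8)*N(-6) = -5 + (-216 - 3*8**2 + 54*8)*(-1 + 2*(-6)) = -5 + (-216 - 3*64 + 432)*(-1 - 12) = -5 + (-216 - 192 + 432)*(-13) = -5 + 24*(-13) = -5 - 312 = -317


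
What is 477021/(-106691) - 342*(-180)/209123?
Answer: -3213384987/769363517 ≈ -4.1767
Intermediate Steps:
477021/(-106691) - 342*(-180)/209123 = 477021*(-1/106691) + 61560*(1/209123) = -16449/3679 + 61560/209123 = -3213384987/769363517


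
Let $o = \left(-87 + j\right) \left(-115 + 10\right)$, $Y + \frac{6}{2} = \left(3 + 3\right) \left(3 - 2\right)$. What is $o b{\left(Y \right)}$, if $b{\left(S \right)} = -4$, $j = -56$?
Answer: $-60060$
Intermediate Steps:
$Y = 3$ ($Y = -3 + \left(3 + 3\right) \left(3 - 2\right) = -3 + 6 \cdot 1 = -3 + 6 = 3$)
$o = 15015$ ($o = \left(-87 - 56\right) \left(-115 + 10\right) = \left(-143\right) \left(-105\right) = 15015$)
$o b{\left(Y \right)} = 15015 \left(-4\right) = -60060$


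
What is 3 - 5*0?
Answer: 3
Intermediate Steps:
3 - 5*0 = 3 + 0 = 3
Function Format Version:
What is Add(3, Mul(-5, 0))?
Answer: 3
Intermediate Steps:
Add(3, Mul(-5, 0)) = Add(3, 0) = 3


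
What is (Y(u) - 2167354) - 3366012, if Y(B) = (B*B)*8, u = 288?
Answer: -4869814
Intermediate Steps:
Y(B) = 8*B² (Y(B) = B²*8 = 8*B²)
(Y(u) - 2167354) - 3366012 = (8*288² - 2167354) - 3366012 = (8*82944 - 2167354) - 3366012 = (663552 - 2167354) - 3366012 = -1503802 - 3366012 = -4869814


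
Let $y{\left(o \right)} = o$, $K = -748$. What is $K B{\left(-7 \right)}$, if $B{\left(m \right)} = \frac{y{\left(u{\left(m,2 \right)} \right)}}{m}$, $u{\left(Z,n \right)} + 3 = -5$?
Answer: $- \frac{5984}{7} \approx -854.86$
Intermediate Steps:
$u{\left(Z,n \right)} = -8$ ($u{\left(Z,n \right)} = -3 - 5 = -8$)
$B{\left(m \right)} = - \frac{8}{m}$
$K B{\left(-7 \right)} = - 748 \left(- \frac{8}{-7}\right) = - 748 \left(\left(-8\right) \left(- \frac{1}{7}\right)\right) = \left(-748\right) \frac{8}{7} = - \frac{5984}{7}$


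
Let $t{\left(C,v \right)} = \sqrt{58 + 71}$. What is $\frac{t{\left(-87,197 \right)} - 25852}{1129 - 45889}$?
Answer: $\frac{6463}{11190} - \frac{\sqrt{129}}{44760} \approx 0.57732$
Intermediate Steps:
$t{\left(C,v \right)} = \sqrt{129}$
$\frac{t{\left(-87,197 \right)} - 25852}{1129 - 45889} = \frac{\sqrt{129} - 25852}{1129 - 45889} = \frac{-25852 + \sqrt{129}}{-44760} = \left(-25852 + \sqrt{129}\right) \left(- \frac{1}{44760}\right) = \frac{6463}{11190} - \frac{\sqrt{129}}{44760}$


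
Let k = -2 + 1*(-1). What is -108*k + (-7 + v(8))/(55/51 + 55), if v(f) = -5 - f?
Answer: 46281/143 ≈ 323.64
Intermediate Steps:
k = -3 (k = -2 - 1 = -3)
-108*k + (-7 + v(8))/(55/51 + 55) = -108*(-3) + (-7 + (-5 - 1*8))/(55/51 + 55) = 324 + (-7 + (-5 - 8))/(55*(1/51) + 55) = 324 + (-7 - 13)/(55/51 + 55) = 324 - 20/2860/51 = 324 - 20*51/2860 = 324 - 51/143 = 46281/143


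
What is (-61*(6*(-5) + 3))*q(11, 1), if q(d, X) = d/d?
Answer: 1647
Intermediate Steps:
q(d, X) = 1
(-61*(6*(-5) + 3))*q(11, 1) = -61*(6*(-5) + 3)*1 = -61*(-30 + 3)*1 = -61*(-27)*1 = 1647*1 = 1647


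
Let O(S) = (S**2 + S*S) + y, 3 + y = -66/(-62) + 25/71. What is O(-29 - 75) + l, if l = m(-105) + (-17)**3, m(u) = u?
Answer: 36563929/2201 ≈ 16612.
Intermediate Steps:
y = -3485/2201 (y = -3 + (-66/(-62) + 25/71) = -3 + (-66*(-1/62) + 25*(1/71)) = -3 + (33/31 + 25/71) = -3 + 3118/2201 = -3485/2201 ≈ -1.5834)
O(S) = -3485/2201 + 2*S**2 (O(S) = (S**2 + S*S) - 3485/2201 = (S**2 + S**2) - 3485/2201 = 2*S**2 - 3485/2201 = -3485/2201 + 2*S**2)
l = -5018 (l = -105 + (-17)**3 = -105 - 4913 = -5018)
O(-29 - 75) + l = (-3485/2201 + 2*(-29 - 75)**2) - 5018 = (-3485/2201 + 2*(-104)**2) - 5018 = (-3485/2201 + 2*10816) - 5018 = (-3485/2201 + 21632) - 5018 = 47608547/2201 - 5018 = 36563929/2201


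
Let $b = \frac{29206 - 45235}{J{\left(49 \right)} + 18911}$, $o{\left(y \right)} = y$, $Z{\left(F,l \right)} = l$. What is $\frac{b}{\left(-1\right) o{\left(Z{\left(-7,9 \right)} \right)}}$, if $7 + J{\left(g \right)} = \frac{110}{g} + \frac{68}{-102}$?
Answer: $\frac{261807}{2779120} \approx 0.094205$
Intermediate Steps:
$J{\left(g \right)} = - \frac{23}{3} + \frac{110}{g}$ ($J{\left(g \right)} = -7 + \left(\frac{110}{g} + \frac{68}{-102}\right) = -7 + \left(\frac{110}{g} + 68 \left(- \frac{1}{102}\right)\right) = -7 - \left(\frac{2}{3} - \frac{110}{g}\right) = - \frac{23}{3} + \frac{110}{g}$)
$b = - \frac{2356263}{2779120}$ ($b = \frac{29206 - 45235}{\left(- \frac{23}{3} + \frac{110}{49}\right) + 18911} = - \frac{16029}{\left(- \frac{23}{3} + 110 \cdot \frac{1}{49}\right) + 18911} = - \frac{16029}{\left(- \frac{23}{3} + \frac{110}{49}\right) + 18911} = - \frac{16029}{- \frac{797}{147} + 18911} = - \frac{16029}{\frac{2779120}{147}} = \left(-16029\right) \frac{147}{2779120} = - \frac{2356263}{2779120} \approx -0.84785$)
$\frac{b}{\left(-1\right) o{\left(Z{\left(-7,9 \right)} \right)}} = - \frac{2356263}{2779120 \left(\left(-1\right) 9\right)} = - \frac{2356263}{2779120 \left(-9\right)} = \left(- \frac{2356263}{2779120}\right) \left(- \frac{1}{9}\right) = \frac{261807}{2779120}$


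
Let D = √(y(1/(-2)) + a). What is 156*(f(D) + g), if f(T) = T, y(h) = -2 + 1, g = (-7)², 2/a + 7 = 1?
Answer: 7644 + 104*I*√3 ≈ 7644.0 + 180.13*I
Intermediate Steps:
a = -⅓ (a = 2/(-7 + 1) = 2/(-6) = 2*(-⅙) = -⅓ ≈ -0.33333)
g = 49
y(h) = -1
D = 2*I*√3/3 (D = √(-1 - ⅓) = √(-4/3) = 2*I*√3/3 ≈ 1.1547*I)
156*(f(D) + g) = 156*(2*I*√3/3 + 49) = 156*(49 + 2*I*√3/3) = 7644 + 104*I*√3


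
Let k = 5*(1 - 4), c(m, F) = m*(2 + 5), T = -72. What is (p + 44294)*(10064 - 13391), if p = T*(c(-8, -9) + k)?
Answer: -164373762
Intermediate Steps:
c(m, F) = 7*m (c(m, F) = m*7 = 7*m)
k = -15 (k = 5*(-3) = -15)
p = 5112 (p = -72*(7*(-8) - 15) = -72*(-56 - 15) = -72*(-71) = 5112)
(p + 44294)*(10064 - 13391) = (5112 + 44294)*(10064 - 13391) = 49406*(-3327) = -164373762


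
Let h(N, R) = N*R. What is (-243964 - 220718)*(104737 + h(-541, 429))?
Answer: 59178182064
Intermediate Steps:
(-243964 - 220718)*(104737 + h(-541, 429)) = (-243964 - 220718)*(104737 - 541*429) = -464682*(104737 - 232089) = -464682*(-127352) = 59178182064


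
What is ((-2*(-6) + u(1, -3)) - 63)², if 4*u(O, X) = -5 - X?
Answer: 10609/4 ≈ 2652.3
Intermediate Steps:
u(O, X) = -5/4 - X/4 (u(O, X) = (-5 - X)/4 = -5/4 - X/4)
((-2*(-6) + u(1, -3)) - 63)² = ((-2*(-6) + (-5/4 - ¼*(-3))) - 63)² = ((12 + (-5/4 + ¾)) - 63)² = ((12 - ½) - 63)² = (23/2 - 63)² = (-103/2)² = 10609/4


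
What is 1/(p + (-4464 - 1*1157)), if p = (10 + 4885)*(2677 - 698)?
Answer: 1/9681584 ≈ 1.0329e-7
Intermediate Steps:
p = 9687205 (p = 4895*1979 = 9687205)
1/(p + (-4464 - 1*1157)) = 1/(9687205 + (-4464 - 1*1157)) = 1/(9687205 + (-4464 - 1157)) = 1/(9687205 - 5621) = 1/9681584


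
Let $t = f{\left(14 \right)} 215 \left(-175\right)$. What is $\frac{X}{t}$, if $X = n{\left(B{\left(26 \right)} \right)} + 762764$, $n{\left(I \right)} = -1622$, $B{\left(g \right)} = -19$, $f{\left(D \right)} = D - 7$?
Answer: $- \frac{761142}{263375} \approx -2.89$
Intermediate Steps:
$f{\left(D \right)} = -7 + D$ ($f{\left(D \right)} = D - 7 = -7 + D$)
$X = 761142$ ($X = -1622 + 762764 = 761142$)
$t = -263375$ ($t = \left(-7 + 14\right) 215 \left(-175\right) = 7 \cdot 215 \left(-175\right) = 1505 \left(-175\right) = -263375$)
$\frac{X}{t} = \frac{761142}{-263375} = 761142 \left(- \frac{1}{263375}\right) = - \frac{761142}{263375}$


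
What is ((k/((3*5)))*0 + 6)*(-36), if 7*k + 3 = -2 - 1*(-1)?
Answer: -216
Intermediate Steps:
k = -4/7 (k = -3/7 + (-2 - 1*(-1))/7 = -3/7 + (-2 + 1)/7 = -3/7 + (⅐)*(-1) = -3/7 - ⅐ = -4/7 ≈ -0.57143)
((k/((3*5)))*0 + 6)*(-36) = ((-4/7/(3*5))*0 + 6)*(-36) = ((-4/7/15)*0 + 6)*(-36) = (((1/15)*(-4/7))*0 + 6)*(-36) = (-4/105*0 + 6)*(-36) = (0 + 6)*(-36) = 6*(-36) = -216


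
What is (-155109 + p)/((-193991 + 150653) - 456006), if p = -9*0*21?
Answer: 51703/166448 ≈ 0.31063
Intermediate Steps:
p = 0 (p = 0*21 = 0)
(-155109 + p)/((-193991 + 150653) - 456006) = (-155109 + 0)/((-193991 + 150653) - 456006) = -155109/(-43338 - 456006) = -155109/(-499344) = -155109*(-1/499344) = 51703/166448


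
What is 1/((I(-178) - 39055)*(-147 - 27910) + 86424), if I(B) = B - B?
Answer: 1/1095852559 ≈ 9.1253e-10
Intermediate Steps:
I(B) = 0
1/((I(-178) - 39055)*(-147 - 27910) + 86424) = 1/((0 - 39055)*(-147 - 27910) + 86424) = 1/(-39055*(-28057) + 86424) = 1/(1095766135 + 86424) = 1/1095852559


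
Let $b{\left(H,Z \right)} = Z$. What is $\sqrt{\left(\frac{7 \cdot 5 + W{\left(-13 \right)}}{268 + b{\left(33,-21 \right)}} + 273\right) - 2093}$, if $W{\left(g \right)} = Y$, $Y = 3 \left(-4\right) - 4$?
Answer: $\frac{i \sqrt{307567}}{13} \approx 42.661 i$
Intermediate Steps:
$Y = -16$ ($Y = -12 - 4 = -16$)
$W{\left(g \right)} = -16$
$\sqrt{\left(\frac{7 \cdot 5 + W{\left(-13 \right)}}{268 + b{\left(33,-21 \right)}} + 273\right) - 2093} = \sqrt{\left(\frac{7 \cdot 5 - 16}{268 - 21} + 273\right) - 2093} = \sqrt{\left(\frac{35 - 16}{247} + 273\right) - 2093} = \sqrt{\left(19 \cdot \frac{1}{247} + 273\right) - 2093} = \sqrt{\left(\frac{1}{13} + 273\right) - 2093} = \sqrt{\frac{3550}{13} - 2093} = \sqrt{- \frac{23659}{13}} = \frac{i \sqrt{307567}}{13}$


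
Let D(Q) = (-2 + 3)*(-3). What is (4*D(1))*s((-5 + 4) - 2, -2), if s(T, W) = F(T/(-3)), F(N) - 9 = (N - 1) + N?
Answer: -120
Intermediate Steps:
F(N) = 8 + 2*N (F(N) = 9 + ((N - 1) + N) = 9 + ((-1 + N) + N) = 9 + (-1 + 2*N) = 8 + 2*N)
D(Q) = -3 (D(Q) = 1*(-3) = -3)
s(T, W) = 8 - 2*T/3 (s(T, W) = 8 + 2*(T/(-3)) = 8 + 2*(T*(-⅓)) = 8 + 2*(-T/3) = 8 - 2*T/3)
(4*D(1))*s((-5 + 4) - 2, -2) = (4*(-3))*(8 - 2*((-5 + 4) - 2)/3) = -12*(8 - 2*(-1 - 2)/3) = -12*(8 - ⅔*(-3)) = -12*(8 + 2) = -12*10 = -120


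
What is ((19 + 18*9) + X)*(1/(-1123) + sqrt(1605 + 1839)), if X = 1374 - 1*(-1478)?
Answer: -3033/1123 + 6066*sqrt(861) ≈ 1.7799e+5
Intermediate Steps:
X = 2852 (X = 1374 + 1478 = 2852)
((19 + 18*9) + X)*(1/(-1123) + sqrt(1605 + 1839)) = ((19 + 18*9) + 2852)*(1/(-1123) + sqrt(1605 + 1839)) = ((19 + 162) + 2852)*(-1/1123 + sqrt(3444)) = (181 + 2852)*(-1/1123 + 2*sqrt(861)) = 3033*(-1/1123 + 2*sqrt(861)) = -3033/1123 + 6066*sqrt(861)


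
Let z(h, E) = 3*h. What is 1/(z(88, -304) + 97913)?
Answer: 1/98177 ≈ 1.0186e-5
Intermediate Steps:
1/(z(88, -304) + 97913) = 1/(3*88 + 97913) = 1/(264 + 97913) = 1/98177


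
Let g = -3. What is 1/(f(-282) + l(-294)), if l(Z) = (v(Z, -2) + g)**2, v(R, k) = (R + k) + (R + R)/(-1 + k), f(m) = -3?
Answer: 1/10606 ≈ 9.4286e-5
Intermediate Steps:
v(R, k) = R + k + 2*R/(-1 + k) (v(R, k) = (R + k) + (2*R)/(-1 + k) = (R + k) + 2*R/(-1 + k) = R + k + 2*R/(-1 + k))
l(Z) = (-5 + Z/3)**2 (l(Z) = ((Z + (-2)**2 - 1*(-2) + Z*(-2))/(-1 - 2) - 3)**2 = ((Z + 4 + 2 - 2*Z)/(-3) - 3)**2 = (-(6 - Z)/3 - 3)**2 = ((-2 + Z/3) - 3)**2 = (-5 + Z/3)**2)
1/(f(-282) + l(-294)) = 1/(-3 + (15 - 1*(-294))**2/9) = 1/(-3 + (15 + 294)**2/9) = 1/(-3 + (1/9)*309**2) = 1/(-3 + (1/9)*95481) = 1/(-3 + 10609) = 1/10606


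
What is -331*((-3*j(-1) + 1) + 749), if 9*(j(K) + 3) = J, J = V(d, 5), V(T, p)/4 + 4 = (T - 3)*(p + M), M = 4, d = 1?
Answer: -782815/3 ≈ -2.6094e+5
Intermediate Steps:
V(T, p) = -16 + 4*(-3 + T)*(4 + p) (V(T, p) = -16 + 4*((T - 3)*(p + 4)) = -16 + 4*((-3 + T)*(4 + p)) = -16 + 4*(-3 + T)*(4 + p))
J = -88 (J = -64 - 12*5 + 16*1 + 4*1*5 = -64 - 60 + 16 + 20 = -88)
j(K) = -115/9 (j(K) = -3 + (⅑)*(-88) = -3 - 88/9 = -115/9)
-331*((-3*j(-1) + 1) + 749) = -331*((-3*(-115/9) + 1) + 749) = -331*((115/3 + 1) + 749) = -331*(118/3 + 749) = -331*2365/3 = -782815/3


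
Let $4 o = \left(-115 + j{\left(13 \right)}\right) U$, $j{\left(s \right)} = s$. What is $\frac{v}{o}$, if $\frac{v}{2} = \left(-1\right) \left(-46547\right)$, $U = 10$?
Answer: $- \frac{93094}{255} \approx -365.07$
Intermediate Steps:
$o = -255$ ($o = \frac{\left(-115 + 13\right) 10}{4} = \frac{\left(-102\right) 10}{4} = \frac{1}{4} \left(-1020\right) = -255$)
$v = 93094$ ($v = 2 \left(\left(-1\right) \left(-46547\right)\right) = 2 \cdot 46547 = 93094$)
$\frac{v}{o} = \frac{93094}{-255} = 93094 \left(- \frac{1}{255}\right) = - \frac{93094}{255}$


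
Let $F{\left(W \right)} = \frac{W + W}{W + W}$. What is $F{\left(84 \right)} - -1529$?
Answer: $1530$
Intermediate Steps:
$F{\left(W \right)} = 1$ ($F{\left(W \right)} = \frac{2 W}{2 W} = 2 W \frac{1}{2 W} = 1$)
$F{\left(84 \right)} - -1529 = 1 - -1529 = 1 + 1529 = 1530$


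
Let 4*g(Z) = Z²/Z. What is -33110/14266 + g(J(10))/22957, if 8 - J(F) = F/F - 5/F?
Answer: -434331155/187145464 ≈ -2.3208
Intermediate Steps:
J(F) = 7 + 5/F (J(F) = 8 - (F/F - 5/F) = 8 - (1 - 5/F) = 8 + (-1 + 5/F) = 7 + 5/F)
g(Z) = Z/4 (g(Z) = (Z²/Z)/4 = Z/4)
-33110/14266 + g(J(10))/22957 = -33110/14266 + ((7 + 5/10)/4)/22957 = -33110*1/14266 + ((7 + 5*(⅒))/4)*(1/22957) = -2365/1019 + ((7 + ½)/4)*(1/22957) = -2365/1019 + ((¼)*(15/2))*(1/22957) = -2365/1019 + (15/8)*(1/22957) = -2365/1019 + 15/183656 = -434331155/187145464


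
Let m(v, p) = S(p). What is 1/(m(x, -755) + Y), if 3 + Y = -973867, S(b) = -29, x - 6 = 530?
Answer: -1/973899 ≈ -1.0268e-6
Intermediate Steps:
x = 536 (x = 6 + 530 = 536)
m(v, p) = -29
Y = -973870 (Y = -3 - 973867 = -973870)
1/(m(x, -755) + Y) = 1/(-29 - 973870) = 1/(-973899) = -1/973899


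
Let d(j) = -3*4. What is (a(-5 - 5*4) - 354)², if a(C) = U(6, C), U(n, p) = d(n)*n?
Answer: 181476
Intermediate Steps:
d(j) = -12
U(n, p) = -12*n
a(C) = -72 (a(C) = -12*6 = -72)
(a(-5 - 5*4) - 354)² = (-72 - 354)² = (-426)² = 181476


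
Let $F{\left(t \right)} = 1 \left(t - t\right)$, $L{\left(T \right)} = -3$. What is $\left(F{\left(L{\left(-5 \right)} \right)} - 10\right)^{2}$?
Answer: $100$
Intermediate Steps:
$F{\left(t \right)} = 0$ ($F{\left(t \right)} = 1 \cdot 0 = 0$)
$\left(F{\left(L{\left(-5 \right)} \right)} - 10\right)^{2} = \left(0 - 10\right)^{2} = \left(-10\right)^{2} = 100$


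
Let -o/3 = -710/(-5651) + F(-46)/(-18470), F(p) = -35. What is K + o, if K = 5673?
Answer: 118414719471/20874794 ≈ 5672.6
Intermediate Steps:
o = -7986891/20874794 (o = -3*(-710/(-5651) - 35/(-18470)) = -3*(-710*(-1/5651) - 35*(-1/18470)) = -3*(710/5651 + 7/3694) = -3*2662297/20874794 = -7986891/20874794 ≈ -0.38261)
K + o = 5673 - 7986891/20874794 = 118414719471/20874794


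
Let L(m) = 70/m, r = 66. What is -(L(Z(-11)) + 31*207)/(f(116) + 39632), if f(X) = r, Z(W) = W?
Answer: -70517/436678 ≈ -0.16149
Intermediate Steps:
f(X) = 66
-(L(Z(-11)) + 31*207)/(f(116) + 39632) = -(70/(-11) + 31*207)/(66 + 39632) = -(70*(-1/11) + 6417)/39698 = -(-70/11 + 6417)/39698 = -70517/(11*39698) = -1*70517/436678 = -70517/436678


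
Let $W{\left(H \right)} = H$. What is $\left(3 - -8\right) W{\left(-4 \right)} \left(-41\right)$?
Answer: $1804$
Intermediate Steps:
$\left(3 - -8\right) W{\left(-4 \right)} \left(-41\right) = \left(3 - -8\right) \left(-4\right) \left(-41\right) = \left(3 + 8\right) \left(-4\right) \left(-41\right) = 11 \left(-4\right) \left(-41\right) = \left(-44\right) \left(-41\right) = 1804$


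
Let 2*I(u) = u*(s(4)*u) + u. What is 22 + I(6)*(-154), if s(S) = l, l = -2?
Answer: 5104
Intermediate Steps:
s(S) = -2
I(u) = u/2 - u**2 (I(u) = (u*(-2*u) + u)/2 = (-2*u**2 + u)/2 = (u - 2*u**2)/2 = u/2 - u**2)
22 + I(6)*(-154) = 22 + (6*(1/2 - 1*6))*(-154) = 22 + (6*(1/2 - 6))*(-154) = 22 + (6*(-11/2))*(-154) = 22 - 33*(-154) = 22 + 5082 = 5104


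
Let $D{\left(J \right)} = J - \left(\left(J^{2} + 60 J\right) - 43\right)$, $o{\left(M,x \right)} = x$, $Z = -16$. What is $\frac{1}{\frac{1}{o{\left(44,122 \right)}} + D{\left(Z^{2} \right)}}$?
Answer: $- \frac{122}{9832833} \approx -1.2407 \cdot 10^{-5}$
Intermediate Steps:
$D{\left(J \right)} = 43 - J^{2} - 59 J$ ($D{\left(J \right)} = J - \left(-43 + J^{2} + 60 J\right) = 43 - J^{2} - 59 J$)
$\frac{1}{\frac{1}{o{\left(44,122 \right)}} + D{\left(Z^{2} \right)}} = \frac{1}{\frac{1}{122} - \left(-43 + 15104 + \left(\left(-16\right)^{2}\right)^{2}\right)} = \frac{1}{\frac{1}{122} - 80597} = \frac{1}{- \frac{9832833}{122}} = - \frac{122}{9832833}$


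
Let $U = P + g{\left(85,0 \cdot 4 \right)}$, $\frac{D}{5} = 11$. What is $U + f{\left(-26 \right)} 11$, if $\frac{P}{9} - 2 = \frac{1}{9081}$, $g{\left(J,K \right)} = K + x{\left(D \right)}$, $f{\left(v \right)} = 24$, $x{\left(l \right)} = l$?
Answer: $\frac{340034}{1009} \approx 337.0$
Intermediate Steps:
$D = 55$ ($D = 5 \cdot 11 = 55$)
$g{\left(J,K \right)} = 55 + K$ ($g{\left(J,K \right)} = K + 55 = 55 + K$)
$P = \frac{18163}{1009}$ ($P = 18 + \frac{9}{9081} = 18 + 9 \cdot \frac{1}{9081} = 18 + \frac{1}{1009} = \frac{18163}{1009} \approx 18.001$)
$U = \frac{73658}{1009}$ ($U = \frac{18163}{1009} + \left(55 + 0 \cdot 4\right) = \frac{18163}{1009} + \left(55 + 0\right) = \frac{18163}{1009} + 55 = \frac{73658}{1009} \approx 73.001$)
$U + f{\left(-26 \right)} 11 = \frac{73658}{1009} + 24 \cdot 11 = \frac{73658}{1009} + 264 = \frac{340034}{1009}$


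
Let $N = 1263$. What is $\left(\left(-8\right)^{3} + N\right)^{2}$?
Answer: $564001$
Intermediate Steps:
$\left(\left(-8\right)^{3} + N\right)^{2} = \left(\left(-8\right)^{3} + 1263\right)^{2} = \left(-512 + 1263\right)^{2} = 751^{2} = 564001$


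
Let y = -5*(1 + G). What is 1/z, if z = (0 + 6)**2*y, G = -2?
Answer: 1/180 ≈ 0.0055556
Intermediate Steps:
y = 5 (y = -5*(1 - 2) = -5*(-1) = 5)
z = 180 (z = (0 + 6)**2*5 = 6**2*5 = 36*5 = 180)
1/z = 1/180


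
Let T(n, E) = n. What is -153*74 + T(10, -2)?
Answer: -11312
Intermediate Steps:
-153*74 + T(10, -2) = -153*74 + 10 = -11322 + 10 = -11312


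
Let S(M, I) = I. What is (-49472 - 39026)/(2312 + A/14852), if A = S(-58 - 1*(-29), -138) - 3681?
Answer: -1314372296/34334005 ≈ -38.282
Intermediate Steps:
A = -3819 (A = -138 - 3681 = -3819)
(-49472 - 39026)/(2312 + A/14852) = (-49472 - 39026)/(2312 - 3819/14852) = -88498/(2312 - 3819*1/14852) = -88498/(2312 - 3819/14852) = -88498/34334005/14852 = -88498*14852/34334005 = -1314372296/34334005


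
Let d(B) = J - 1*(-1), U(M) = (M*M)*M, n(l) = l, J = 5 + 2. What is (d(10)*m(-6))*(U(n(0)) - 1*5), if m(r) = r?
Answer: 240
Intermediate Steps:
J = 7
U(M) = M³ (U(M) = M²*M = M³)
d(B) = 8 (d(B) = 7 - 1*(-1) = 7 + 1 = 8)
(d(10)*m(-6))*(U(n(0)) - 1*5) = (8*(-6))*(0³ - 1*5) = -48*(0 - 5) = -48*(-5) = 240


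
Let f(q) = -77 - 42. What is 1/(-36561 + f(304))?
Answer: -1/36680 ≈ -2.7263e-5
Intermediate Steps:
f(q) = -119
1/(-36561 + f(304)) = 1/(-36561 - 119) = 1/(-36680) = -1/36680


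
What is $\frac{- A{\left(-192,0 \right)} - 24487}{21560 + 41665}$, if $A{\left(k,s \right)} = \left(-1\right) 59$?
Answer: $- \frac{24428}{63225} \approx -0.38637$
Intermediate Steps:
$A{\left(k,s \right)} = -59$
$\frac{- A{\left(-192,0 \right)} - 24487}{21560 + 41665} = \frac{\left(-1\right) \left(-59\right) - 24487}{21560 + 41665} = \frac{59 - 24487}{63225} = \left(-24428\right) \frac{1}{63225} = - \frac{24428}{63225}$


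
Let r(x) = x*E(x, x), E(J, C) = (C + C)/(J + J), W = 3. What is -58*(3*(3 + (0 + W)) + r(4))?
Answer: -1276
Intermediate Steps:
E(J, C) = C/J (E(J, C) = (2*C)/((2*J)) = (2*C)*(1/(2*J)) = C/J)
r(x) = x (r(x) = x*(x/x) = x*1 = x)
-58*(3*(3 + (0 + W)) + r(4)) = -58*(3*(3 + (0 + 3)) + 4) = -58*(3*(3 + 3) + 4) = -58*(3*6 + 4) = -58*(18 + 4) = -58*22 = -1276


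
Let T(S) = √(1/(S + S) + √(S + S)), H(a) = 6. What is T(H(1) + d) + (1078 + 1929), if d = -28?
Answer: 3007 + √(-11 + 968*I*√11)/22 ≈ 3008.8 + 1.8243*I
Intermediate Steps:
T(S) = √(1/(2*S) + √2*√S) (T(S) = √(1/(2*S) + √(2*S)) = √(1/(2*S) + √2*√S))
T(H(1) + d) + (1078 + 1929) = √2*√((1 + 2*√2*(6 - 28)^(3/2))/(6 - 28))/2 + (1078 + 1929) = √2*√((1 + 2*√2*(-22)^(3/2))/(-22))/2 + 3007 = √2*√(-(1 + 2*√2*(-22*I*√22))/22)/2 + 3007 = √2*√(-(1 - 88*I*√11)/22)/2 + 3007 = √2*√(-1/22 + 4*I*√11)/2 + 3007 = 3007 + √2*√(-1/22 + 4*I*√11)/2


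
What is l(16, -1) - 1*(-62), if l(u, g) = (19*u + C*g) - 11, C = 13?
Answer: 342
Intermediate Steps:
l(u, g) = -11 + 13*g + 19*u (l(u, g) = (19*u + 13*g) - 11 = (13*g + 19*u) - 11 = -11 + 13*g + 19*u)
l(16, -1) - 1*(-62) = (-11 + 13*(-1) + 19*16) - 1*(-62) = (-11 - 13 + 304) + 62 = 280 + 62 = 342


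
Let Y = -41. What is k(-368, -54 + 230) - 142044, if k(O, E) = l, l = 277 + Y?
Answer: -141808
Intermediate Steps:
l = 236 (l = 277 - 41 = 236)
k(O, E) = 236
k(-368, -54 + 230) - 142044 = 236 - 142044 = -141808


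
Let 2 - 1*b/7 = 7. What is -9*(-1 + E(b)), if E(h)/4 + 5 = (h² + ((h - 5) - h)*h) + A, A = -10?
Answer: -49851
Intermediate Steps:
b = -35 (b = 14 - 7*7 = 14 - 49 = -35)
E(h) = -60 - 20*h + 4*h² (E(h) = -20 + 4*((h² + ((h - 5) - h)*h) - 10) = -20 + 4*((h² + ((-5 + h) - h)*h) - 10) = -20 + 4*((h² - 5*h) - 10) = -20 + 4*(-10 + h² - 5*h) = -20 + (-40 - 20*h + 4*h²) = -60 - 20*h + 4*h²)
-9*(-1 + E(b)) = -9*(-1 + (-60 - 20*(-35) + 4*(-35)²)) = -9*(-1 + (-60 + 700 + 4*1225)) = -9*(-1 + (-60 + 700 + 4900)) = -9*(-1 + 5540) = -9*5539 = -49851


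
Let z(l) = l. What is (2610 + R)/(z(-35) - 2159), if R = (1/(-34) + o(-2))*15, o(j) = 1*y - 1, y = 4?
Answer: -90255/74596 ≈ -1.2099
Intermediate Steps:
o(j) = 3 (o(j) = 1*4 - 1 = 4 - 1 = 3)
R = 1515/34 (R = (1/(-34) + 3)*15 = (-1/34 + 3)*15 = (101/34)*15 = 1515/34 ≈ 44.559)
(2610 + R)/(z(-35) - 2159) = (2610 + 1515/34)/(-35 - 2159) = (90255/34)/(-2194) = (90255/34)*(-1/2194) = -90255/74596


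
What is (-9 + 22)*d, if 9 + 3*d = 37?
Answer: 364/3 ≈ 121.33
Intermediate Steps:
d = 28/3 (d = -3 + (1/3)*37 = -3 + 37/3 = 28/3 ≈ 9.3333)
(-9 + 22)*d = (-9 + 22)*(28/3) = 13*(28/3) = 364/3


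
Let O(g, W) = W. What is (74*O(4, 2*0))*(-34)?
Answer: 0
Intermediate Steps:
(74*O(4, 2*0))*(-34) = (74*(2*0))*(-34) = (74*0)*(-34) = 0*(-34) = 0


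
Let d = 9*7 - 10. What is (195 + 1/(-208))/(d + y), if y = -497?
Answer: -40559/92352 ≈ -0.43918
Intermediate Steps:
d = 53 (d = 63 - 10 = 53)
(195 + 1/(-208))/(d + y) = (195 + 1/(-208))/(53 - 497) = (195 - 1/208)/(-444) = (40559/208)*(-1/444) = -40559/92352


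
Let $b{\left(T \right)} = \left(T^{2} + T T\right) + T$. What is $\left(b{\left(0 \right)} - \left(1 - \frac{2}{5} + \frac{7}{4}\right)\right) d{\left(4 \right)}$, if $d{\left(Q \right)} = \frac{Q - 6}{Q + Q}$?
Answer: $\frac{47}{80} \approx 0.5875$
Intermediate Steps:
$b{\left(T \right)} = T + 2 T^{2}$ ($b{\left(T \right)} = \left(T^{2} + T^{2}\right) + T = 2 T^{2} + T = T + 2 T^{2}$)
$d{\left(Q \right)} = \frac{-6 + Q}{2 Q}$
$\left(b{\left(0 \right)} - \left(1 - \frac{2}{5} + \frac{7}{4}\right)\right) d{\left(4 \right)} = \left(0 \left(1 + 2 \cdot 0\right) - \left(1 - \frac{2}{5} + \frac{7}{4}\right)\right) \frac{-6 + 4}{2 \cdot 4} = \left(0 \left(1 + 0\right) - \left(1 - \frac{2}{5} + \frac{7}{4}\right)\right) \frac{1}{2} \cdot \frac{1}{4} \left(-2\right) = \left(0 \cdot 1 - \frac{47}{20}\right) \left(- \frac{1}{4}\right) = \left(0 - \frac{47}{20}\right) \left(- \frac{1}{4}\right) = \left(- \frac{47}{20}\right) \left(- \frac{1}{4}\right) = \frac{47}{80}$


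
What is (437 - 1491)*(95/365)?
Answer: -20026/73 ≈ -274.33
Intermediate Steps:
(437 - 1491)*(95/365) = -100130/365 = -1054*19/73 = -20026/73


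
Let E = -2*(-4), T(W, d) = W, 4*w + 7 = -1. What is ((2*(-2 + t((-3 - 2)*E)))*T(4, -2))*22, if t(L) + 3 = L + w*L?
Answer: 6160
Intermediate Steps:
w = -2 (w = -7/4 + (¼)*(-1) = -7/4 - ¼ = -2)
E = 8
t(L) = -3 - L (t(L) = -3 + (L - 2*L) = -3 - L)
((2*(-2 + t((-3 - 2)*E)))*T(4, -2))*22 = ((2*(-2 + (-3 - (-3 - 2)*8)))*4)*22 = ((2*(-2 + (-3 - (-5)*8)))*4)*22 = ((2*(-2 + (-3 - 1*(-40))))*4)*22 = ((2*(-2 + (-3 + 40)))*4)*22 = ((2*(-2 + 37))*4)*22 = ((2*35)*4)*22 = (70*4)*22 = 280*22 = 6160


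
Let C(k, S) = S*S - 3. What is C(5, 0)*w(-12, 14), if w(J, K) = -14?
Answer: 42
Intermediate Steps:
C(k, S) = -3 + S² (C(k, S) = S² - 3 = -3 + S²)
C(5, 0)*w(-12, 14) = (-3 + 0²)*(-14) = (-3 + 0)*(-14) = -3*(-14) = 42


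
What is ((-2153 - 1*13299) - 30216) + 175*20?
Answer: -42168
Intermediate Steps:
((-2153 - 1*13299) - 30216) + 175*20 = ((-2153 - 13299) - 30216) + 3500 = (-15452 - 30216) + 3500 = -45668 + 3500 = -42168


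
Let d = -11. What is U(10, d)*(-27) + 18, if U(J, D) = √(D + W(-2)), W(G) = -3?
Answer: 18 - 27*I*√14 ≈ 18.0 - 101.02*I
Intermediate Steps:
U(J, D) = √(-3 + D) (U(J, D) = √(D - 3) = √(-3 + D))
U(10, d)*(-27) + 18 = √(-3 - 11)*(-27) + 18 = √(-14)*(-27) + 18 = (I*√14)*(-27) + 18 = -27*I*√14 + 18 = 18 - 27*I*√14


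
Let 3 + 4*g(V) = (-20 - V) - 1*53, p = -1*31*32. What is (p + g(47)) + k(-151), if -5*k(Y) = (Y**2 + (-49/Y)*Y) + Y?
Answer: -110859/20 ≈ -5543.0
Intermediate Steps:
p = -992 (p = -31*32 = -992)
g(V) = -19 - V/4 (g(V) = -3/4 + ((-20 - V) - 1*53)/4 = -3/4 + ((-20 - V) - 53)/4 = -3/4 + (-73 - V)/4 = -3/4 + (-73/4 - V/4) = -19 - V/4)
k(Y) = 49/5 - Y/5 - Y**2/5 (k(Y) = -((Y**2 + (-49/Y)*Y) + Y)/5 = -((Y**2 - 49) + Y)/5 = -((-49 + Y**2) + Y)/5 = -(-49 + Y + Y**2)/5 = 49/5 - Y/5 - Y**2/5)
(p + g(47)) + k(-151) = (-992 + (-19 - 1/4*47)) + (49/5 - 1/5*(-151) - 1/5*(-151)**2) = (-992 + (-19 - 47/4)) + (49/5 + 151/5 - 1/5*22801) = (-992 - 123/4) + (49/5 + 151/5 - 22801/5) = -4091/4 - 22601/5 = -110859/20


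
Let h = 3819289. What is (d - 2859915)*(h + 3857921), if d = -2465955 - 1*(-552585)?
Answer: -36645511334850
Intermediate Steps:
d = -1913370 (d = -2465955 + 552585 = -1913370)
(d - 2859915)*(h + 3857921) = (-1913370 - 2859915)*(3819289 + 3857921) = -4773285*7677210 = -36645511334850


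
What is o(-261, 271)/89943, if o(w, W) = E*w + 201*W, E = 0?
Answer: 18157/29981 ≈ 0.60562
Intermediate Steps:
o(w, W) = 201*W (o(w, W) = 0*w + 201*W = 0 + 201*W = 201*W)
o(-261, 271)/89943 = (201*271)/89943 = 54471*(1/89943) = 18157/29981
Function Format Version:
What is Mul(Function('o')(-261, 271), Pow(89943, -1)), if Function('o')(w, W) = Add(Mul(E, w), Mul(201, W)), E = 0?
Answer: Rational(18157, 29981) ≈ 0.60562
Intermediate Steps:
Function('o')(w, W) = Mul(201, W) (Function('o')(w, W) = Add(Mul(0, w), Mul(201, W)) = Add(0, Mul(201, W)) = Mul(201, W))
Mul(Function('o')(-261, 271), Pow(89943, -1)) = Mul(Mul(201, 271), Pow(89943, -1)) = Mul(54471, Rational(1, 89943)) = Rational(18157, 29981)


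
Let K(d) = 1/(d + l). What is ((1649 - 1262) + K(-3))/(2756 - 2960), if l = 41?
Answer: -14707/7752 ≈ -1.8972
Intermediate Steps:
K(d) = 1/(41 + d) (K(d) = 1/(d + 41) = 1/(41 + d))
((1649 - 1262) + K(-3))/(2756 - 2960) = ((1649 - 1262) + 1/(41 - 3))/(2756 - 2960) = (387 + 1/38)/(-204) = (387 + 1/38)*(-1/204) = (14707/38)*(-1/204) = -14707/7752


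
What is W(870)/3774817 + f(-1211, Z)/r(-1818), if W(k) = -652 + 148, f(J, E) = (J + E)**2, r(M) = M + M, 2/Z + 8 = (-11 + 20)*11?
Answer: -5093412427787209/12628740869108 ≈ -403.32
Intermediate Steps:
Z = 2/91 (Z = 2/(-8 + (-11 + 20)*11) = 2/(-8 + 9*11) = 2/(-8 + 99) = 2/91 ≈ 0.021978)
r(M) = 2*M
f(J, E) = (E + J)**2
W(k) = -504
W(870)/3774817 + f(-1211, Z)/r(-1818) = -504/3774817 + (2/91 - 1211)**2/((2*(-1818))) = -504*1/3774817 + (-110199/91)**2/(-3636) = -504/3774817 + (12143819601/8281)*(-1/3636) = -504/3774817 - 1349313289/3345524 = -5093412427787209/12628740869108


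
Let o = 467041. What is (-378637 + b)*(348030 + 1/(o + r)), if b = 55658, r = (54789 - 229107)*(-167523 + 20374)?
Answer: -2883357043656704462489/25651186423 ≈ -1.1241e+11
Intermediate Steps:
r = 25650719382 (r = -174318*(-147149) = 25650719382)
(-378637 + b)*(348030 + 1/(o + r)) = (-378637 + 55658)*(348030 + 1/(467041 + 25650719382)) = -322979*(348030 + 1/25651186423) = -322979*8927382410796691/25651186423 = -2883357043656704462489/25651186423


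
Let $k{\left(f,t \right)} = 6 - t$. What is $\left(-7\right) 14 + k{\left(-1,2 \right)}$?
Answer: $-94$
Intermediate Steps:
$\left(-7\right) 14 + k{\left(-1,2 \right)} = \left(-7\right) 14 + \left(6 - 2\right) = -98 + \left(6 - 2\right) = -98 + 4 = -94$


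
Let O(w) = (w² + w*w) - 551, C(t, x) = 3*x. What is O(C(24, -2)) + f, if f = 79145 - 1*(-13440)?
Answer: 92106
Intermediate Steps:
O(w) = -551 + 2*w² (O(w) = (w² + w²) - 551 = 2*w² - 551 = -551 + 2*w²)
f = 92585 (f = 79145 + 13440 = 92585)
O(C(24, -2)) + f = (-551 + 2*(3*(-2))²) + 92585 = (-551 + 2*(-6)²) + 92585 = (-551 + 2*36) + 92585 = (-551 + 72) + 92585 = -479 + 92585 = 92106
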